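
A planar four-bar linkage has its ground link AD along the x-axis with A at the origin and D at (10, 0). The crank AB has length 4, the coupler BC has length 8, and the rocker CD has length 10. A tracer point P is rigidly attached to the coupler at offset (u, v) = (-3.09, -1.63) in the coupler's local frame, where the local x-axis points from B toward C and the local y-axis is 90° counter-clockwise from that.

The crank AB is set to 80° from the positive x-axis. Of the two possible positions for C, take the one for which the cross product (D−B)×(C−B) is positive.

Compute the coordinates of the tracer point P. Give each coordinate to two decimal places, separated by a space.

-0.46 0.64

A=(0,0), D=(10.00,0)
B = A + 4.00·(cos80°, sin80°) = (0.6946, 3.9392)
|BD| = 10.1049
circle(B,8.00) ∩ circle(D,10.00): a=3.2711, h=7.3007
  candidates: C₊=(6.5530,9.3871) cross=73.772; C₋=(0.8608,-4.0590) cross=-73.772
  mode + wants cross > 0 → take C=(6.5530,9.3871) (cross=73.772)
ex = (C−B)/|BC| = (0.7323,0.6810); ey = (-0.6810,0.7323)
P = B + -3.09·ex + -1.63·ey = (-0.4582,0.6413)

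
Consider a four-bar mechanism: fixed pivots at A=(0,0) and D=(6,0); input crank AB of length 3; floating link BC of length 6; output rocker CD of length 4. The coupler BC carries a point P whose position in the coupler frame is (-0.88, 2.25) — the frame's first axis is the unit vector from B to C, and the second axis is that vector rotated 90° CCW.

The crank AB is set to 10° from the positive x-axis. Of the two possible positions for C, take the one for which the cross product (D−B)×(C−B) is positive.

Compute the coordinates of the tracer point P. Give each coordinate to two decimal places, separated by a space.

1.14 2.11

A=(0,0), D=(6.00,0)
B = A + 3.00·(cos10°, sin10°) = (2.9544, 0.5209)
|BD| = 3.0898
circle(B,6.00) ∩ circle(D,4.00): a=4.7814, h=3.6247
  candidates: C₊=(8.2785,3.2876) cross=11.200; C₋=(7.0562,-3.8580) cross=-11.200
  mode + wants cross > 0 → take C=(8.2785,3.2876) (cross=11.200)
ex = (C−B)/|BC| = (0.8873,0.4611); ey = (-0.4611,0.8873)
P = B + -0.88·ex + 2.25·ey = (1.1361,2.1117)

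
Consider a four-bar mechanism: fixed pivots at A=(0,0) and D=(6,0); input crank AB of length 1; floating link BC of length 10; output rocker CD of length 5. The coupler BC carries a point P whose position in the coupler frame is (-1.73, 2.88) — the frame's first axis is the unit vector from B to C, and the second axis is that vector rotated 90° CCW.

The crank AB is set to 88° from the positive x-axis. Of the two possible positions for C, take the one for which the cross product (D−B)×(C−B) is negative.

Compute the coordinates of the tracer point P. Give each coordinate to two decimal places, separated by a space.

A=(0,0), D=(6.00,0)
B = A + 1.00·(cos88°, sin88°) = (0.0349, 0.9994)
|BD| = 6.0482
circle(B,10.00) ∩ circle(D,5.00): a=9.2243, h=3.8617
  candidates: C₊=(9.7705,3.2838) cross=23.357; C₋=(8.4943,-4.3334) cross=-23.357
  mode - wants cross < 0 → take C=(8.4943,-4.3334) (cross=-23.357)
ex = (C−B)/|BC| = (0.8459,-0.5333); ey = (0.5333,0.8459)
P = B + -1.73·ex + 2.88·ey = (0.1073,4.3583)

0.11 4.36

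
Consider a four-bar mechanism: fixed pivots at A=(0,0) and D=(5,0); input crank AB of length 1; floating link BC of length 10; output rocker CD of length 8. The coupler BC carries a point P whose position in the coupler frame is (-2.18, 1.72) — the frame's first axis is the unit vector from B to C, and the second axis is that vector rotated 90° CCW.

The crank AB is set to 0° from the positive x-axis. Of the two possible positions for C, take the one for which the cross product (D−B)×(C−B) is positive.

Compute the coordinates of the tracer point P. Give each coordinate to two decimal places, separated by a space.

A=(0,0), D=(5.00,0)
B = A + 1.00·(cos0°, sin0°) = (1.0000, 0.0000)
|BD| = 4.0000
circle(B,10.00) ∩ circle(D,8.00): a=6.5000, h=7.5993
  candidates: C₊=(7.5000,7.5993) cross=30.397; C₋=(7.5000,-7.5993) cross=-30.397
  mode + wants cross > 0 → take C=(7.5000,7.5993) (cross=30.397)
ex = (C−B)/|BC| = (0.6500,0.7599); ey = (-0.7599,0.6500)
P = B + -2.18·ex + 1.72·ey = (-1.7241,-0.5387)

-1.72 -0.54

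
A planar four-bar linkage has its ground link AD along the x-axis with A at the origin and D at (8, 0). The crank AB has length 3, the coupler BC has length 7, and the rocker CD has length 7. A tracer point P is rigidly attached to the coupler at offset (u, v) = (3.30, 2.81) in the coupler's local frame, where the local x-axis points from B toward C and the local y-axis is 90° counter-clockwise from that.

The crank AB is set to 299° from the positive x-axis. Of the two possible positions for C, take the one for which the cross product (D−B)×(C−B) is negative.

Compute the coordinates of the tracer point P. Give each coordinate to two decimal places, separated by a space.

A=(0,0), D=(8.00,0)
B = A + 3.00·(cos299°, sin299°) = (1.4544, -2.6239)
|BD| = 7.0519
circle(B,7.00) ∩ circle(D,7.00): a=3.5259, h=6.0471
  candidates: C₊=(2.4772,4.3010) cross=42.644; C₋=(6.9772,-6.9249) cross=-42.644
  mode - wants cross < 0 → take C=(6.9772,-6.9249) (cross=-42.644)
ex = (C−B)/|BC| = (0.7890,-0.6144); ey = (0.6144,0.7890)
P = B + 3.30·ex + 2.81·ey = (5.7846,-2.4345)

5.78 -2.43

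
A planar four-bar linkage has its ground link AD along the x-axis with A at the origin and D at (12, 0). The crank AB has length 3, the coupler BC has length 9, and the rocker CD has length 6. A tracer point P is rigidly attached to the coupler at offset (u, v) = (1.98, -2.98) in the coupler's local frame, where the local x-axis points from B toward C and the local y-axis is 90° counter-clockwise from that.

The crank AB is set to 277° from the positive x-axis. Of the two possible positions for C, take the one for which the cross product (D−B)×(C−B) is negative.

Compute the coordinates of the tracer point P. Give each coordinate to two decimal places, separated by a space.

1.53 -6.36

A=(0,0), D=(12.00,0)
B = A + 3.00·(cos277°, sin277°) = (0.3656, -2.9776)
|BD| = 12.0094
circle(B,9.00) ∩ circle(D,6.00): a=7.8782, h=4.3513
  candidates: C₊=(6.9190,3.1911) cross=52.256; C₋=(9.0767,-5.2397) cross=-52.256
  mode - wants cross < 0 → take C=(9.0767,-5.2397) (cross=-52.256)
ex = (C−B)/|BC| = (0.9679,-0.2513); ey = (0.2513,0.9679)
P = B + 1.98·ex + -2.98·ey = (1.5331,-6.3596)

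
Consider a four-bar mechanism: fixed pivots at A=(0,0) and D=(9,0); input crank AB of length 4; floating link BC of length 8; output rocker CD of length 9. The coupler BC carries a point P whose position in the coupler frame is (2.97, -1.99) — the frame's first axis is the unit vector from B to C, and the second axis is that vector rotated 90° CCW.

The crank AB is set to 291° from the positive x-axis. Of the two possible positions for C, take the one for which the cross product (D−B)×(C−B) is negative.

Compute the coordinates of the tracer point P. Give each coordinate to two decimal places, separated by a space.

A=(0,0), D=(9.00,0)
B = A + 4.00·(cos291°, sin291°) = (1.4335, -3.7343)
|BD| = 8.4379
circle(B,8.00) ∩ circle(D,9.00): a=3.2116, h=7.3271
  candidates: C₊=(1.0707,4.2574) cross=61.825; C₋=(7.5561,-8.8834) cross=-61.825
  mode - wants cross < 0 → take C=(7.5561,-8.8834) (cross=-61.825)
ex = (C−B)/|BC| = (0.7653,-0.6436); ey = (0.6436,0.7653)
P = B + 2.97·ex + -1.99·ey = (2.4257,-7.1689)

2.43 -7.17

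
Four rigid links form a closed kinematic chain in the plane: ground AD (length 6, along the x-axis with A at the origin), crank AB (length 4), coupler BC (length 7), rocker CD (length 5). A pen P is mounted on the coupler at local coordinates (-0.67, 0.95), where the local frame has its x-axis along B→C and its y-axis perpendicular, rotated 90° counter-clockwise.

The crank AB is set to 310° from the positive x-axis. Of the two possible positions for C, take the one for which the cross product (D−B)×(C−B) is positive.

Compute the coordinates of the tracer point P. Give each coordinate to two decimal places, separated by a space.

1.59 -3.69

A=(0,0), D=(6.00,0)
B = A + 4.00·(cos310°, sin310°) = (2.5712, -3.0642)
|BD| = 4.5985
circle(B,7.00) ∩ circle(D,5.00): a=4.9088, h=4.9904
  candidates: C₊=(2.9061,3.9278) cross=22.948; C₋=(9.5567,-3.5143) cross=-22.948
  mode + wants cross > 0 → take C=(2.9061,3.9278) (cross=22.948)
ex = (C−B)/|BC| = (0.0478,0.9989); ey = (-0.9989,0.0478)
P = B + -0.67·ex + 0.95·ey = (1.5902,-3.6880)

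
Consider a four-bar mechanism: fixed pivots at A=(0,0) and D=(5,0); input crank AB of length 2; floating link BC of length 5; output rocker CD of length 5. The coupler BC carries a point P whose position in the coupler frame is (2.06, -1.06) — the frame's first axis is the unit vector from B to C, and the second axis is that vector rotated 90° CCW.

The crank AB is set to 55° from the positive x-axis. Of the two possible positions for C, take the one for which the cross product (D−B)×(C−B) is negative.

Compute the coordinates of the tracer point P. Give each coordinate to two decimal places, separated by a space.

A=(0,0), D=(5.00,0)
B = A + 2.00·(cos55°, sin55°) = (1.1472, 1.6383)
|BD| = 4.1867
circle(B,5.00) ∩ circle(D,5.00): a=2.0934, h=4.5407
  candidates: C₊=(4.8504,4.9978) cross=19.011; C₋=(1.2968,-3.3595) cross=-19.011
  mode - wants cross < 0 → take C=(1.2968,-3.3595) (cross=-19.011)
ex = (C−B)/|BC| = (0.0299,-0.9996); ey = (0.9996,0.0299)
P = B + 2.06·ex + -1.06·ey = (0.1493,-0.4525)

0.15 -0.45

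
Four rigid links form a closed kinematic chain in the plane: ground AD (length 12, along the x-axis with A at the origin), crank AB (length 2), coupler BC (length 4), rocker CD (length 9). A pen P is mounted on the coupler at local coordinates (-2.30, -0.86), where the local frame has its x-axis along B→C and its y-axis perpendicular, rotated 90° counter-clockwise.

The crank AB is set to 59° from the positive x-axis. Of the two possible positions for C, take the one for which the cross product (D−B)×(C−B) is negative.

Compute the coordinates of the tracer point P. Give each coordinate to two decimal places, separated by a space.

A=(0,0), D=(12.00,0)
B = A + 2.00·(cos59°, sin59°) = (1.0301, 1.7143)
|BD| = 11.1031
circle(B,4.00) ∩ circle(D,9.00): a=2.6244, h=3.0187
  candidates: C₊=(4.0891,4.2916) cross=33.517; C₋=(3.1569,-1.6734) cross=-33.517
  mode - wants cross < 0 → take C=(3.1569,-1.6734) (cross=-33.517)
ex = (C−B)/|BC| = (0.5317,-0.8469); ey = (0.8469,0.5317)
P = B + -2.30·ex + -0.86·ey = (-0.9212,3.2050)

-0.92 3.20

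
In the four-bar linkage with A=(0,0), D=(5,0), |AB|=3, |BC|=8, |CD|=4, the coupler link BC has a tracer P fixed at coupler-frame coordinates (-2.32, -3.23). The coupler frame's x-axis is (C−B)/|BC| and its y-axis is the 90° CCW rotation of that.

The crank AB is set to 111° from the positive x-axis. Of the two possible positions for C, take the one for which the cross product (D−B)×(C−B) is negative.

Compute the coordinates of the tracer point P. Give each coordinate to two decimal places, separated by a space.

-5.05 2.83

A=(0,0), D=(5.00,0)
B = A + 3.00·(cos111°, sin111°) = (-1.0751, 2.8007)
|BD| = 6.6896
circle(B,8.00) ∩ circle(D,4.00): a=6.9325, h=3.9926
  candidates: C₊=(6.8921,3.5242) cross=26.709; C₋=(3.5489,-3.7275) cross=-26.709
  mode - wants cross < 0 → take C=(3.5489,-3.7275) (cross=-26.709)
ex = (C−B)/|BC| = (0.5780,-0.8160); ey = (0.8160,0.5780)
P = B + -2.32·ex + -3.23·ey = (-5.0519,2.8270)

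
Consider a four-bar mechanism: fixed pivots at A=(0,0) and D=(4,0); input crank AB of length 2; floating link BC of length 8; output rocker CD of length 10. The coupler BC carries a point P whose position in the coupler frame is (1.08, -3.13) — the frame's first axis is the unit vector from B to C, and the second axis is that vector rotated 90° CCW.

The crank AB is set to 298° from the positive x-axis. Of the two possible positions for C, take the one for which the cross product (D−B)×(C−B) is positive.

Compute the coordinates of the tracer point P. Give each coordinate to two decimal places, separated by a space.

1.87 1.41

A=(0,0), D=(4.00,0)
B = A + 2.00·(cos298°, sin298°) = (0.9389, -1.7659)
|BD| = 3.5339
circle(B,8.00) ∩ circle(D,10.00): a=-3.3266, h=7.2756
  candidates: C₊=(-5.5781,2.8739) cross=25.711; C₋=(1.6931,-9.7303) cross=-25.711
  mode + wants cross > 0 → take C=(-5.5781,2.8739) (cross=25.711)
ex = (C−B)/|BC| = (-0.8146,0.5800); ey = (-0.5800,-0.8146)
P = B + 1.08·ex + -3.13·ey = (1.8745,1.4103)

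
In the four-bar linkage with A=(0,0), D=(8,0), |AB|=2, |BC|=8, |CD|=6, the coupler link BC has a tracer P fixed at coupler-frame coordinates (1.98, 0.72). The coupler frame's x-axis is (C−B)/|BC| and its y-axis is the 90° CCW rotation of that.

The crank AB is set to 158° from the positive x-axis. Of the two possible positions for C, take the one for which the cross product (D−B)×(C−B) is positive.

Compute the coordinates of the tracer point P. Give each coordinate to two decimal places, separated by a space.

-0.59 2.43

A=(0,0), D=(8.00,0)
B = A + 2.00·(cos158°, sin158°) = (-1.8544, 0.7492)
|BD| = 9.8828
circle(B,8.00) ∩ circle(D,6.00): a=6.3580, h=4.8555
  candidates: C₊=(4.8534,5.1087) cross=47.986; C₋=(4.1172,-4.5743) cross=-47.986
  mode + wants cross > 0 → take C=(4.8534,5.1087) (cross=47.986)
ex = (C−B)/|BC| = (0.8385,0.5449); ey = (-0.5449,0.8385)
P = B + 1.98·ex + 0.72·ey = (-0.5865,2.4319)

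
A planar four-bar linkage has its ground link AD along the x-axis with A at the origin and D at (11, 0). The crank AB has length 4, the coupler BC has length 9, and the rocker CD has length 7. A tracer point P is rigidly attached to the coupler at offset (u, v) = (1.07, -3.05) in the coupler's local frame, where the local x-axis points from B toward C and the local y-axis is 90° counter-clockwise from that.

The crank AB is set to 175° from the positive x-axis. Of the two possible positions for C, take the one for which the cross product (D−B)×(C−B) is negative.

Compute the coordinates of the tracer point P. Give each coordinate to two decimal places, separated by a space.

A=(0,0), D=(11.00,0)
B = A + 4.00·(cos175°, sin175°) = (-3.9848, 0.3486)
|BD| = 14.9888
circle(B,9.00) ∩ circle(D,7.00): a=8.5619, h=2.7738
  candidates: C₊=(4.6393,2.9226) cross=41.577; C₋=(4.5103,-2.6236) cross=-41.577
  mode - wants cross < 0 → take C=(4.5103,-2.6236) (cross=-41.577)
ex = (C−B)/|BC| = (0.9439,-0.3302); ey = (0.3302,0.9439)
P = B + 1.07·ex + -3.05·ey = (-3.9821,-2.8836)

-3.98 -2.88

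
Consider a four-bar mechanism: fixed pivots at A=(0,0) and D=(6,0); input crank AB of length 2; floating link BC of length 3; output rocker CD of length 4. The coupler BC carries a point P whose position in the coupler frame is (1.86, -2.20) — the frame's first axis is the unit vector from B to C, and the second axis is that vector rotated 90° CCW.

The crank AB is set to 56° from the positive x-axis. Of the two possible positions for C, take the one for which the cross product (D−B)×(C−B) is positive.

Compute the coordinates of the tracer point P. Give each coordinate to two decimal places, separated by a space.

A=(0,0), D=(6.00,0)
B = A + 2.00·(cos56°, sin56°) = (1.1184, 1.6581)
|BD| = 5.1555
circle(B,3.00) ∩ circle(D,4.00): a=1.8989, h=2.3226
  candidates: C₊=(3.6633,3.2465) cross=11.974; C₋=(2.1694,-1.1518) cross=-11.974
  mode + wants cross > 0 → take C=(3.6633,3.2465) (cross=11.974)
ex = (C−B)/|BC| = (0.8483,0.5295); ey = (-0.5295,0.8483)
P = B + 1.86·ex + -2.20·ey = (3.8611,0.7766)

3.86 0.78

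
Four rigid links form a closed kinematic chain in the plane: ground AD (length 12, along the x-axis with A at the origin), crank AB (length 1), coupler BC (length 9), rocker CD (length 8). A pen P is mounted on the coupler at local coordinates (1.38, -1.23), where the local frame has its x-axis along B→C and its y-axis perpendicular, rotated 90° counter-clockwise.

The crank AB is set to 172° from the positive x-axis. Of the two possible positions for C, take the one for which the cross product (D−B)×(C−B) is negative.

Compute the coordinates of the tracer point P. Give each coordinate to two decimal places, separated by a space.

-0.66 -1.68

A=(0,0), D=(12.00,0)
B = A + 1.00·(cos172°, sin172°) = (-0.9903, 0.1392)
|BD| = 12.9910
circle(B,9.00) ∩ circle(D,8.00): a=7.1498, h=5.4663
  candidates: C₊=(6.2177,5.5285) cross=71.013; C₋=(6.1006,-5.4034) cross=-71.013
  mode - wants cross < 0 → take C=(6.1006,-5.4034) (cross=-71.013)
ex = (C−B)/|BC| = (0.7879,-0.6158); ey = (0.6158,0.7879)
P = B + 1.38·ex + -1.23·ey = (-0.6605,-1.6798)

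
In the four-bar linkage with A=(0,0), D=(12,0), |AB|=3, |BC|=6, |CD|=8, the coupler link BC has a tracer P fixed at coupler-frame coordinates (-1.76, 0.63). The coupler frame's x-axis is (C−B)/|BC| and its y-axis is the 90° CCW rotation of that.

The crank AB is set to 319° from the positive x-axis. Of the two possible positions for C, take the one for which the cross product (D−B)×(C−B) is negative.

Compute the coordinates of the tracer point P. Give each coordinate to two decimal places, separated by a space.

1.38 -0.32

A=(0,0), D=(12.00,0)
B = A + 3.00·(cos319°, sin319°) = (2.2641, -1.9682)
|BD| = 9.9328
circle(B,6.00) ∩ circle(D,8.00): a=3.5569, h=4.8320
  candidates: C₊=(4.7931,3.4728) cross=47.995; C₋=(6.7080,-5.9996) cross=-47.995
  mode - wants cross < 0 → take C=(6.7080,-5.9996) (cross=-47.995)
ex = (C−B)/|BC| = (0.7406,-0.6719); ey = (0.6719,0.7406)
P = B + -1.76·ex + 0.63·ey = (1.3839,-0.3190)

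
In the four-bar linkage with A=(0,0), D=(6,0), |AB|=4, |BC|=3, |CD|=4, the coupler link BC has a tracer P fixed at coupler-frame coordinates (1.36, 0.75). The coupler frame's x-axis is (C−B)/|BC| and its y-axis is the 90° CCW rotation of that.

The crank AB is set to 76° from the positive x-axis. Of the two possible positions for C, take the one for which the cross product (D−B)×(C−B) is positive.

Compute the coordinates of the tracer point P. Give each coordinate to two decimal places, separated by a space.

A=(0,0), D=(6.00,0)
B = A + 4.00·(cos76°, sin76°) = (0.9677, 3.8812)
|BD| = 6.3551
circle(B,3.00) ∩ circle(D,4.00): a=2.6268, h=1.4491
  candidates: C₊=(3.9327,3.4244) cross=9.209; C₋=(2.1628,1.1295) cross=-9.209
  mode + wants cross > 0 → take C=(3.9327,3.4244) (cross=9.209)
ex = (C−B)/|BC| = (0.9883,-0.1523); ey = (0.1523,0.9883)
P = B + 1.36·ex + 0.75·ey = (2.4260,4.4153)

2.43 4.42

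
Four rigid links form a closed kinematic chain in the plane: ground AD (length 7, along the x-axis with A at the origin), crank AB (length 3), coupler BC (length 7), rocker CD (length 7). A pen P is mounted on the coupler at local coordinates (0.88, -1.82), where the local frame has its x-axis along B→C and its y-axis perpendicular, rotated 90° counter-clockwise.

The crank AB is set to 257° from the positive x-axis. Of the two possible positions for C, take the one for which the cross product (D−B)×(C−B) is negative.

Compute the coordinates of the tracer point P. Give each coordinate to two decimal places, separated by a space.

-0.94 -4.93

A=(0,0), D=(7.00,0)
B = A + 3.00·(cos257°, sin257°) = (-0.6749, -2.9231)
|BD| = 8.2127
circle(B,7.00) ∩ circle(D,7.00): a=4.1063, h=5.6690
  candidates: C₊=(1.1448,3.8362) cross=46.558; C₋=(5.1803,-6.7594) cross=-46.558
  mode - wants cross < 0 → take C=(5.1803,-6.7594) (cross=-46.558)
ex = (C−B)/|BC| = (0.8365,-0.5480); ey = (0.5480,0.8365)
P = B + 0.88·ex + -1.82·ey = (-0.9362,-4.9277)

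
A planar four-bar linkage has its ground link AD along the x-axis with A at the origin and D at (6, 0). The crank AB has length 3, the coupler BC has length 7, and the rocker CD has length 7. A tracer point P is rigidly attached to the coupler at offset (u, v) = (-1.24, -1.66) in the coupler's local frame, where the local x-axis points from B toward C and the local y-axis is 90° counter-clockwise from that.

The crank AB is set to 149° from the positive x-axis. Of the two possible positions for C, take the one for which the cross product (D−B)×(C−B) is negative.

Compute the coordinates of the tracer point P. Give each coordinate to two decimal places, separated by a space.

-4.62 1.85

A=(0,0), D=(6.00,0)
B = A + 3.00·(cos149°, sin149°) = (-2.5715, 1.5451)
|BD| = 8.7097
circle(B,7.00) ∩ circle(D,7.00): a=4.3548, h=5.4805
  candidates: C₊=(2.6865,6.1661) cross=47.733; C₋=(0.7420,-4.6210) cross=-47.733
  mode - wants cross < 0 → take C=(0.7420,-4.6210) (cross=-47.733)
ex = (C−B)/|BC| = (0.4734,-0.8809); ey = (0.8809,0.4734)
P = B + -1.24·ex + -1.66·ey = (-4.6207,1.8516)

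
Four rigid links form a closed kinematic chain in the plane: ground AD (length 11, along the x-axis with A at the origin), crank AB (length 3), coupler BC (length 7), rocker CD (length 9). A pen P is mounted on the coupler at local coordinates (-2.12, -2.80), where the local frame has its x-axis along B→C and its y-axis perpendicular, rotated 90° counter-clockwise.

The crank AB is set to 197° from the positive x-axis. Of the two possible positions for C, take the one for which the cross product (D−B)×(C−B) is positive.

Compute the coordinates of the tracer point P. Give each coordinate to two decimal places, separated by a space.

A=(0,0), D=(11.00,0)
B = A + 3.00·(cos197°, sin197°) = (-2.8689, -0.8771)
|BD| = 13.8966
circle(B,7.00) ∩ circle(D,9.00): a=5.7970, h=3.9237
  candidates: C₊=(2.6688,3.4046) cross=54.526; C₋=(3.1641,-4.4271) cross=-54.526
  mode + wants cross > 0 → take C=(2.6688,3.4046) (cross=54.526)
ex = (C−B)/|BC| = (0.7911,0.6117); ey = (-0.6117,0.7911)
P = B + -2.12·ex + -2.80·ey = (-2.8334,-4.3890)

-2.83 -4.39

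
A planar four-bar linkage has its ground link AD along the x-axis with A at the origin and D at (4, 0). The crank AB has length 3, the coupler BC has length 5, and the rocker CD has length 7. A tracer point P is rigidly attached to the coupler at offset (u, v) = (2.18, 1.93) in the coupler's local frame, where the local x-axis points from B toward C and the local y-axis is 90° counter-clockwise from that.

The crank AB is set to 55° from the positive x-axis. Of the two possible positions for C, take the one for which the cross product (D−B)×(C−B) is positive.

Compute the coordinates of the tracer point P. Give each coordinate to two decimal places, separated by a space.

0.88 5.25

A=(0,0), D=(4.00,0)
B = A + 3.00·(cos55°, sin55°) = (1.7207, 2.4575)
|BD| = 3.3517
circle(B,5.00) ∩ circle(D,7.00): a=-1.9044, h=4.6231
  candidates: C₊=(3.8153,6.9976) cross=15.496; C₋=(-2.9639,0.7099) cross=-15.496
  mode + wants cross > 0 → take C=(3.8153,6.9976) (cross=15.496)
ex = (C−B)/|BC| = (0.4189,0.9080); ey = (-0.9080,0.4189)
P = B + 2.18·ex + 1.93·ey = (0.8815,5.2455)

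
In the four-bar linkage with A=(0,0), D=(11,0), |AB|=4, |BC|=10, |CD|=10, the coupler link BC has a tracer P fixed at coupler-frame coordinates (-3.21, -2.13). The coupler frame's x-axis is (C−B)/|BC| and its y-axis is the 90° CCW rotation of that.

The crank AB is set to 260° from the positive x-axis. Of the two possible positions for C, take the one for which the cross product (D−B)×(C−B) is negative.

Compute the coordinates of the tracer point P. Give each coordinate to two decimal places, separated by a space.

A=(0,0), D=(11.00,0)
B = A + 4.00·(cos260°, sin260°) = (-0.6946, -3.9392)
|BD| = 12.3402
circle(B,10.00) ∩ circle(D,10.00): a=6.1701, h=7.8695
  candidates: C₊=(2.6406,5.4882) cross=97.112; C₋=(7.6648,-9.4274) cross=-97.112
  mode - wants cross < 0 → take C=(7.6648,-9.4274) (cross=-97.112)
ex = (C−B)/|BC| = (0.8359,-0.5488); ey = (0.5488,0.8359)
P = B + -3.21·ex + -2.13·ey = (-4.5469,-3.9581)

-4.55 -3.96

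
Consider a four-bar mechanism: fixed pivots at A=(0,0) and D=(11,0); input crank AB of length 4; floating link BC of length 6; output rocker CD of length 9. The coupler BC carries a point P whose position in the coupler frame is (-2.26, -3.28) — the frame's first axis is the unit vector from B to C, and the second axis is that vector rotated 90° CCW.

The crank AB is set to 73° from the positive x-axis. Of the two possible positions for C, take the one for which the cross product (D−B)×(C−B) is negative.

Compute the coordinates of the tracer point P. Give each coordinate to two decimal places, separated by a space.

-2.46 5.46

A=(0,0), D=(11.00,0)
B = A + 4.00·(cos73°, sin73°) = (1.1695, 3.8252)
|BD| = 10.5485
circle(B,6.00) ∩ circle(D,9.00): a=3.1413, h=5.1120
  candidates: C₊=(5.9507,7.4501) cross=53.924; C₋=(2.2432,-2.0779) cross=-53.924
  mode - wants cross < 0 → take C=(2.2432,-2.0779) (cross=-53.924)
ex = (C−B)/|BC| = (0.1789,-0.9839); ey = (0.9839,0.1789)
P = B + -2.26·ex + -3.28·ey = (-2.4620,5.4618)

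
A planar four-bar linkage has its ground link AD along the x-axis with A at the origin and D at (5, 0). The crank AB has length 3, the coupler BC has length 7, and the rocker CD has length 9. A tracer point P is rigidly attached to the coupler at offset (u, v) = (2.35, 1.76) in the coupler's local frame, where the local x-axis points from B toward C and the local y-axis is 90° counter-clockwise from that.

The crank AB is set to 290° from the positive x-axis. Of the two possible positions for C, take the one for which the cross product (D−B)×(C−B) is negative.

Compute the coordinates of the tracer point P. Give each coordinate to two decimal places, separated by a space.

3.69 -4.05

A=(0,0), D=(5.00,0)
B = A + 3.00·(cos290°, sin290°) = (1.0261, -2.8191)
|BD| = 4.8723
circle(B,7.00) ∩ circle(D,9.00): a=-0.8477, h=6.9485
  candidates: C₊=(-3.6857,2.3577) cross=33.855; C₋=(4.3550,-8.9769) cross=-33.855
  mode - wants cross < 0 → take C=(4.3550,-8.9769) (cross=-33.855)
ex = (C−B)/|BC| = (0.4756,-0.8797); ey = (0.8797,0.4756)
P = B + 2.35·ex + 1.76·ey = (3.6919,-4.0493)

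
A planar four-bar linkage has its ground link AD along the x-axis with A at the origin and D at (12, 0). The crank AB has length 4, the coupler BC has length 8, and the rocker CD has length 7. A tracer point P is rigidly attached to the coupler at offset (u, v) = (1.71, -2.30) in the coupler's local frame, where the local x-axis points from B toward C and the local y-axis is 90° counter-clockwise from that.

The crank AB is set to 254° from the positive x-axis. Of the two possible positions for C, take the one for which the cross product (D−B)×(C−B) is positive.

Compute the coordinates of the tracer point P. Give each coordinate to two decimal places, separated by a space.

1.68 -4.55

A=(0,0), D=(12.00,0)
B = A + 4.00·(cos254°, sin254°) = (-1.1025, -3.8450)
|BD| = 13.6551
circle(B,8.00) ∩ circle(D,7.00): a=7.3768, h=3.0956
  candidates: C₊=(5.1041,1.2025) cross=42.271; C₋=(6.8474,-4.7383) cross=-42.271
  mode + wants cross > 0 → take C=(5.1041,1.2025) (cross=42.271)
ex = (C−B)/|BC| = (0.7758,0.6309); ey = (-0.6309,0.7758)
P = B + 1.71·ex + -2.30·ey = (1.6753,-4.5505)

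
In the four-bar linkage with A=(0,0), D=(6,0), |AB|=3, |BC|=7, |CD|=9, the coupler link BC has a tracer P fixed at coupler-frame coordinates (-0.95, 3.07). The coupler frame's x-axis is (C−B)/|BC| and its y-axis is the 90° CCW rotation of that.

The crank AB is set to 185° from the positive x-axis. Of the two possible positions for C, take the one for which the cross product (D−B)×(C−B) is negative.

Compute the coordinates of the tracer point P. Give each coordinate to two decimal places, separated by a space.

-0.59 1.88

A=(0,0), D=(6.00,0)
B = A + 3.00·(cos185°, sin185°) = (-2.9886, -0.2615)
|BD| = 8.9924
circle(B,7.00) ∩ circle(D,9.00): a=2.7169, h=6.4512
  candidates: C₊=(-0.4604,6.2660) cross=58.012; C₋=(-0.0852,-6.6310) cross=-58.012
  mode - wants cross < 0 → take C=(-0.0852,-6.6310) (cross=-58.012)
ex = (C−B)/|BC| = (0.4148,-0.9099); ey = (0.9099,0.4148)
P = B + -0.95·ex + 3.07·ey = (-0.5891,1.8763)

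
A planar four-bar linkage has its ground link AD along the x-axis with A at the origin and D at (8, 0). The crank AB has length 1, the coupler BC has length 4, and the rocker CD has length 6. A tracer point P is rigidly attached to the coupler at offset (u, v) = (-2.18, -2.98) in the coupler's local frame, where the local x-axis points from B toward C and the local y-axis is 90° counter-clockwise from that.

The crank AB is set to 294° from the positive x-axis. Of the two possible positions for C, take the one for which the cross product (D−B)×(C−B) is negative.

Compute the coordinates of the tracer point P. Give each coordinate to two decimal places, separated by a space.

-3.23 -1.53

A=(0,0), D=(8.00,0)
B = A + 1.00·(cos294°, sin294°) = (0.4067, -0.9135)
|BD| = 7.6480
circle(B,4.00) ∩ circle(D,6.00): a=2.5165, h=3.1092
  candidates: C₊=(2.5338,2.4740) cross=23.779; C₋=(3.2766,-3.6999) cross=-23.779
  mode - wants cross < 0 → take C=(3.2766,-3.6999) (cross=-23.779)
ex = (C−B)/|BC| = (0.7175,-0.6966); ey = (0.6966,0.7175)
P = B + -2.18·ex + -2.98·ey = (-3.2332,-1.5330)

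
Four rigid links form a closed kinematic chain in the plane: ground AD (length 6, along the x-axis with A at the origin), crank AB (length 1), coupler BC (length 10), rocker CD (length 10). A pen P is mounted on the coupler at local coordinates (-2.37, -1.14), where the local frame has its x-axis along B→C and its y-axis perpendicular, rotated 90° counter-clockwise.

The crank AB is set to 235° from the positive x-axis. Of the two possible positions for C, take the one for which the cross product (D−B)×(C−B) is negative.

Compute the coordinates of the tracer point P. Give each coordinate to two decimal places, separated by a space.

-2.65 0.80

A=(0,0), D=(6.00,0)
B = A + 1.00·(cos235°, sin235°) = (-0.5736, -0.8192)
|BD| = 6.6244
circle(B,10.00) ∩ circle(D,10.00): a=3.3122, h=9.4355
  candidates: C₊=(1.5464,8.9535) cross=62.505; C₋=(3.8800,-9.7727) cross=-62.505
  mode - wants cross < 0 → take C=(3.8800,-9.7727) (cross=-62.505)
ex = (C−B)/|BC| = (0.4454,-0.8954); ey = (0.8954,0.4454)
P = B + -2.37·ex + -1.14·ey = (-2.6498,0.7951)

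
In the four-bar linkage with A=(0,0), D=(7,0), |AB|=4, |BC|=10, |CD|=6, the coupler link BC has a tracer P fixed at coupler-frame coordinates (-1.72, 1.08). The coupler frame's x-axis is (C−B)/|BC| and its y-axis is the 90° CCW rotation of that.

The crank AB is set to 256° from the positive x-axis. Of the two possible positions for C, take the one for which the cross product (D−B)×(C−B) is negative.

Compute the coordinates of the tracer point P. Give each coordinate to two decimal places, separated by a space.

-2.46 -2.51

A=(0,0), D=(7.00,0)
B = A + 4.00·(cos256°, sin256°) = (-0.9677, -3.8812)
|BD| = 8.8627
circle(B,10.00) ∩ circle(D,6.00): a=8.0420, h=5.9436
  candidates: C₊=(3.6593,4.9840) cross=52.676; C₋=(8.8650,-5.7028) cross=-52.676
  mode - wants cross < 0 → take C=(8.8650,-5.7028) (cross=-52.676)
ex = (C−B)/|BC| = (0.9833,-0.1822); ey = (0.1822,0.9833)
P = B + -1.72·ex + 1.08·ey = (-2.4622,-2.5059)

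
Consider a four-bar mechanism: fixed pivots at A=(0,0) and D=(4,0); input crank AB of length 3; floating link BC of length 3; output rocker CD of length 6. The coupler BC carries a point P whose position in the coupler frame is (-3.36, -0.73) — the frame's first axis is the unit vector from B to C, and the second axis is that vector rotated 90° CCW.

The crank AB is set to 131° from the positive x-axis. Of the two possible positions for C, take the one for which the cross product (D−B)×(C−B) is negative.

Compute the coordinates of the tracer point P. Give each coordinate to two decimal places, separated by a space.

A=(0,0), D=(4.00,0)
B = A + 3.00·(cos131°, sin131°) = (-1.9682, 2.2641)
|BD| = 6.3832
circle(B,3.00) ∩ circle(D,6.00): a=1.0767, h=2.8001
  candidates: C₊=(0.0317,4.5003) cross=17.874; C₋=(-1.9547,-0.7358) cross=-17.874
  mode - wants cross < 0 → take C=(-1.9547,-0.7358) (cross=-17.874)
ex = (C−B)/|BC| = (0.0045,-1.0000); ey = (1.0000,0.0045)
P = B + -3.36·ex + -0.73·ey = (-2.7133,5.6208)

-2.71 5.62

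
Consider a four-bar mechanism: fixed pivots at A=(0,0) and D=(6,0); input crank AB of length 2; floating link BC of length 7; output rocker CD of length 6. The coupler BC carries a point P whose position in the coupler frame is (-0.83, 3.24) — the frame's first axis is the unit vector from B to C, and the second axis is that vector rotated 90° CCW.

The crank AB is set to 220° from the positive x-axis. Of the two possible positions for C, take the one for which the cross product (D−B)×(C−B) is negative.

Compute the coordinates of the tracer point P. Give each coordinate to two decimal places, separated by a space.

A=(0,0), D=(6.00,0)
B = A + 2.00·(cos220°, sin220°) = (-1.5321, -1.2856)
|BD| = 7.6410
circle(B,7.00) ∩ circle(D,6.00): a=4.6712, h=5.2135
  candidates: C₊=(2.1954,4.6395) cross=39.836; C₋=(3.9496,-5.6388) cross=-39.836
  mode - wants cross < 0 → take C=(3.9496,-5.6388) (cross=-39.836)
ex = (C−B)/|BC| = (0.7831,-0.6219); ey = (0.6219,0.7831)
P = B + -0.83·ex + 3.24·ey = (-0.1671,1.7679)

-0.17 1.77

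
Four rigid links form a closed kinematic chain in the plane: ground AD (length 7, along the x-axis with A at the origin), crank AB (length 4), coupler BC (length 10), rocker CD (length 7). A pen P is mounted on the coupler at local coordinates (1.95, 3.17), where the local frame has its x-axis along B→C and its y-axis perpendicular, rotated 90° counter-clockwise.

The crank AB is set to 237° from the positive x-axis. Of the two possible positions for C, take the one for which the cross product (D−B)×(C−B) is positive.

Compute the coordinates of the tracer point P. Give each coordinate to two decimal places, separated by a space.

-4.04 -0.13

A=(0,0), D=(7.00,0)
B = A + 4.00·(cos237°, sin237°) = (-2.1786, -3.3547)
|BD| = 9.7724
circle(B,10.00) ∩ circle(D,7.00): a=7.4956, h=6.6194
  candidates: C₊=(2.5892,5.4355) cross=64.687; C₋=(7.1339,-6.9987) cross=-64.687
  mode + wants cross > 0 → take C=(2.5892,5.4355) (cross=64.687)
ex = (C−B)/|BC| = (0.4768,0.8790); ey = (-0.8790,0.4768)
P = B + 1.95·ex + 3.17·ey = (-4.0353,-0.1292)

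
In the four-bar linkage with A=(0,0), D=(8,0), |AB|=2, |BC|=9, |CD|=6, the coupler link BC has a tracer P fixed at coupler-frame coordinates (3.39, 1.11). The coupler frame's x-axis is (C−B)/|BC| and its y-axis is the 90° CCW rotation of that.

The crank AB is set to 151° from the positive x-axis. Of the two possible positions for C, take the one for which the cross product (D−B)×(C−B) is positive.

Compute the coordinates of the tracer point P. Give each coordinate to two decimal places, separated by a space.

A=(0,0), D=(8.00,0)
B = A + 2.00·(cos151°, sin151°) = (-1.7492, 0.9696)
|BD| = 9.7973
circle(B,9.00) ∩ circle(D,6.00): a=7.1952, h=5.4064
  candidates: C₊=(5.9457,5.6374) cross=52.968; C₋=(4.8756,-5.1223) cross=-52.968
  mode + wants cross > 0 → take C=(5.9457,5.6374) (cross=52.968)
ex = (C−B)/|BC| = (0.8550,0.5186); ey = (-0.5186,0.8550)
P = B + 3.39·ex + 1.11·ey = (0.5735,3.6768)

0.57 3.68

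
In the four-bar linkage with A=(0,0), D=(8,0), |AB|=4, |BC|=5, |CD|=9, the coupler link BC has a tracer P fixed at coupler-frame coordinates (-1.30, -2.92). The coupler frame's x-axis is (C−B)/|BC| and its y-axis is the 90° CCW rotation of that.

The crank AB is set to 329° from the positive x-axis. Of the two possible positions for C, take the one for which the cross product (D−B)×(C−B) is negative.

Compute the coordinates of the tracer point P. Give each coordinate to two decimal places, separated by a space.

0.90 -0.10

A=(0,0), D=(8.00,0)
B = A + 4.00·(cos329°, sin329°) = (3.4287, -2.0602)
|BD| = 5.0141
circle(B,5.00) ∩ circle(D,9.00): a=-3.0772, h=3.9409
  candidates: C₊=(-0.9960,0.2684) cross=19.760; C₋=(2.2424,-6.9174) cross=-19.760
  mode - wants cross < 0 → take C=(2.2424,-6.9174) (cross=-19.760)
ex = (C−B)/|BC| = (-0.2372,-0.9714); ey = (0.9714,-0.2372)
P = B + -1.30·ex + -2.92·ey = (0.9005,-0.1045)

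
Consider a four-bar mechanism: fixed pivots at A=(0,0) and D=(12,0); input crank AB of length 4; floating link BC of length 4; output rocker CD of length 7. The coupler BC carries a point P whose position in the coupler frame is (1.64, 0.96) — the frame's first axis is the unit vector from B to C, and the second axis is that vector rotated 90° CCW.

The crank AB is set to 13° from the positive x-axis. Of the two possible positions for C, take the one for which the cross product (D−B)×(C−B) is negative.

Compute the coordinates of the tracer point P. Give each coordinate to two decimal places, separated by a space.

A=(0,0), D=(12.00,0)
B = A + 4.00·(cos13°, sin13°) = (3.8975, 0.8998)
|BD| = 8.1523
circle(B,4.00) ∩ circle(D,7.00): a=2.0522, h=3.4334
  candidates: C₊=(6.3161,4.0857) cross=27.990; C₋=(5.5582,-2.7392) cross=-27.990
  mode - wants cross < 0 → take C=(5.5582,-2.7392) (cross=-27.990)
ex = (C−B)/|BC| = (0.4152,-0.9097); ey = (0.9097,0.4152)
P = B + 1.64·ex + 0.96·ey = (5.4517,-0.1936)

5.45 -0.19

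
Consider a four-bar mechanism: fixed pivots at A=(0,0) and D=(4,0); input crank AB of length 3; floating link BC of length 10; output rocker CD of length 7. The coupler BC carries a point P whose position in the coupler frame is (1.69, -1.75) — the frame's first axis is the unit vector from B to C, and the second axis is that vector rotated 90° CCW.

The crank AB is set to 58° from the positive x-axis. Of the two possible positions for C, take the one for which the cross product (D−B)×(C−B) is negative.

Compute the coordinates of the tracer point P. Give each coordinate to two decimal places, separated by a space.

0.45 0.40

A=(0,0), D=(4.00,0)
B = A + 3.00·(cos58°, sin58°) = (1.5898, 2.5441)
|BD| = 3.5046
circle(B,10.00) ∩ circle(D,7.00): a=9.0285, h=4.2995
  candidates: C₊=(10.9203,-1.0532) cross=15.068; C₋=(4.6778,-6.9671) cross=-15.068
  mode - wants cross < 0 → take C=(4.6778,-6.9671) (cross=-15.068)
ex = (C−B)/|BC| = (0.3088,-0.9511); ey = (0.9511,0.3088)
P = B + 1.69·ex + -1.75·ey = (0.4472,0.3963)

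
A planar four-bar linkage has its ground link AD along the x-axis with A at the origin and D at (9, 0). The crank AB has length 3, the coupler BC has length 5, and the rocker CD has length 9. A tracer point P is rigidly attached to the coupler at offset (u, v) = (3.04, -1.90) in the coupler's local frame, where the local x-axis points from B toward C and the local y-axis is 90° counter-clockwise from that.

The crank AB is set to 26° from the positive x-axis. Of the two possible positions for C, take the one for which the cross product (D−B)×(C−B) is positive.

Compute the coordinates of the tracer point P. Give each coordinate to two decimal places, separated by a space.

4.53 4.40

A=(0,0), D=(9.00,0)
B = A + 3.00·(cos26°, sin26°) = (2.6964, 1.3151)
|BD| = 6.4393
circle(B,5.00) ∩ circle(D,9.00): a=-1.1286, h=4.8710
  candidates: C₊=(2.5864,6.3139) cross=31.366; C₋=(0.5968,-3.2227) cross=-31.366
  mode + wants cross > 0 → take C=(2.5864,6.3139) (cross=31.366)
ex = (C−B)/|BC| = (-0.0220,0.9998); ey = (-0.9998,-0.0220)
P = B + 3.04·ex + -1.90·ey = (4.5290,4.3962)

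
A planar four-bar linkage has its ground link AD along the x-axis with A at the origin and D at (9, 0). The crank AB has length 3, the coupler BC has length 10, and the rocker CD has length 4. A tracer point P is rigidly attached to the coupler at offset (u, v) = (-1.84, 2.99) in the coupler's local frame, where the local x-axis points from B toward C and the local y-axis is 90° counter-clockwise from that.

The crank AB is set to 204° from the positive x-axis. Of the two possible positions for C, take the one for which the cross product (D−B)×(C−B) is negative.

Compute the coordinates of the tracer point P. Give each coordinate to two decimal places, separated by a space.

-3.86 2.11

A=(0,0), D=(9.00,0)
B = A + 3.00·(cos204°, sin204°) = (-2.7406, -1.2202)
|BD| = 11.8039
circle(B,10.00) ∩ circle(D,4.00): a=9.4601, h=3.2414
  candidates: C₊=(6.3337,2.9817) cross=38.261; C₋=(7.0038,-3.4663) cross=-38.261
  mode - wants cross < 0 → take C=(7.0038,-3.4663) (cross=-38.261)
ex = (C−B)/|BC| = (0.9744,-0.2246); ey = (0.2246,0.9744)
P = B + -1.84·ex + 2.99·ey = (-3.8620,2.1067)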